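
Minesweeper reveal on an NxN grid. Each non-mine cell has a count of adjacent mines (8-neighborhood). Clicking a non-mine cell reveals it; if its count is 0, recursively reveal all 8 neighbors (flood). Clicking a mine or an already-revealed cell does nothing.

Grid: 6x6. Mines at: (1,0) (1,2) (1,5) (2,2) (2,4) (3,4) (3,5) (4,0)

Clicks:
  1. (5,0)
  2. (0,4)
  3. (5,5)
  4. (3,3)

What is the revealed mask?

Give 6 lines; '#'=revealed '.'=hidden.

Answer: ....#.
......
......
.###..
.#####
######

Derivation:
Click 1 (5,0) count=1: revealed 1 new [(5,0)] -> total=1
Click 2 (0,4) count=1: revealed 1 new [(0,4)] -> total=2
Click 3 (5,5) count=0: revealed 13 new [(3,1) (3,2) (3,3) (4,1) (4,2) (4,3) (4,4) (4,5) (5,1) (5,2) (5,3) (5,4) (5,5)] -> total=15
Click 4 (3,3) count=3: revealed 0 new [(none)] -> total=15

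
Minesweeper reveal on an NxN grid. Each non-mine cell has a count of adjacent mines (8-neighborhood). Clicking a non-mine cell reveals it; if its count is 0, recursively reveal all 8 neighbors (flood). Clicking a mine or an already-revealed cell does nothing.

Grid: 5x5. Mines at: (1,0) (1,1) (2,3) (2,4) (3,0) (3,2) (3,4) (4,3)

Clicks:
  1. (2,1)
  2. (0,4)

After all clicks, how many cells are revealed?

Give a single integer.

Answer: 7

Derivation:
Click 1 (2,1) count=4: revealed 1 new [(2,1)] -> total=1
Click 2 (0,4) count=0: revealed 6 new [(0,2) (0,3) (0,4) (1,2) (1,3) (1,4)] -> total=7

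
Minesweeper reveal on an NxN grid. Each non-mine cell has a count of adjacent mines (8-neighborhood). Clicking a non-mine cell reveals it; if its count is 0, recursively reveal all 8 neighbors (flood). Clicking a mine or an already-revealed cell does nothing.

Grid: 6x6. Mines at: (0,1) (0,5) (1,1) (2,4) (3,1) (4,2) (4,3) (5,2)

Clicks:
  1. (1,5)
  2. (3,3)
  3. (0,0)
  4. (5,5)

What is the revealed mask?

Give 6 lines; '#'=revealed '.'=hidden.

Click 1 (1,5) count=2: revealed 1 new [(1,5)] -> total=1
Click 2 (3,3) count=3: revealed 1 new [(3,3)] -> total=2
Click 3 (0,0) count=2: revealed 1 new [(0,0)] -> total=3
Click 4 (5,5) count=0: revealed 6 new [(3,4) (3,5) (4,4) (4,5) (5,4) (5,5)] -> total=9

Answer: #.....
.....#
......
...###
....##
....##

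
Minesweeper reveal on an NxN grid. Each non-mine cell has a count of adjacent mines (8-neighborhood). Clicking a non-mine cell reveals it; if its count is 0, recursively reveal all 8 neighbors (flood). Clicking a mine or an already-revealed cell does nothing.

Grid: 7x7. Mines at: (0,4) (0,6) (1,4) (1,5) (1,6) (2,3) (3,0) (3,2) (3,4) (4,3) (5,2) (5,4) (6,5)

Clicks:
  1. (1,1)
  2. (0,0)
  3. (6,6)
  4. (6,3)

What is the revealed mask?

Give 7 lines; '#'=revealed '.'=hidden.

Answer: ####...
####...
###....
.......
.......
.......
...#..#

Derivation:
Click 1 (1,1) count=0: revealed 11 new [(0,0) (0,1) (0,2) (0,3) (1,0) (1,1) (1,2) (1,3) (2,0) (2,1) (2,2)] -> total=11
Click 2 (0,0) count=0: revealed 0 new [(none)] -> total=11
Click 3 (6,6) count=1: revealed 1 new [(6,6)] -> total=12
Click 4 (6,3) count=2: revealed 1 new [(6,3)] -> total=13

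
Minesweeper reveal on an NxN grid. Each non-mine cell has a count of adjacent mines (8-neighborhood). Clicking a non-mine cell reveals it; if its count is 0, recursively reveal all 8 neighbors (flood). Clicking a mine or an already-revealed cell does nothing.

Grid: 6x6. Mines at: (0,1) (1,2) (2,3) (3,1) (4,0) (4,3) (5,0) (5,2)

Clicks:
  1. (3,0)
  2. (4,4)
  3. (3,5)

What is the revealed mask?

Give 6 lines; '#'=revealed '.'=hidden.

Click 1 (3,0) count=2: revealed 1 new [(3,0)] -> total=1
Click 2 (4,4) count=1: revealed 1 new [(4,4)] -> total=2
Click 3 (3,5) count=0: revealed 13 new [(0,3) (0,4) (0,5) (1,3) (1,4) (1,5) (2,4) (2,5) (3,4) (3,5) (4,5) (5,4) (5,5)] -> total=15

Answer: ...###
...###
....##
#...##
....##
....##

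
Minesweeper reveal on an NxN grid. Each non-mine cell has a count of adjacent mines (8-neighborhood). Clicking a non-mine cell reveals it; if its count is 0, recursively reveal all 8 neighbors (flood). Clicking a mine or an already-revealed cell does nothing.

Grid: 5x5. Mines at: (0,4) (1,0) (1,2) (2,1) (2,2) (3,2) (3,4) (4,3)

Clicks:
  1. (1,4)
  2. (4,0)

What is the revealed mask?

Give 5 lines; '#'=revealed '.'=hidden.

Answer: .....
....#
.....
##...
##...

Derivation:
Click 1 (1,4) count=1: revealed 1 new [(1,4)] -> total=1
Click 2 (4,0) count=0: revealed 4 new [(3,0) (3,1) (4,0) (4,1)] -> total=5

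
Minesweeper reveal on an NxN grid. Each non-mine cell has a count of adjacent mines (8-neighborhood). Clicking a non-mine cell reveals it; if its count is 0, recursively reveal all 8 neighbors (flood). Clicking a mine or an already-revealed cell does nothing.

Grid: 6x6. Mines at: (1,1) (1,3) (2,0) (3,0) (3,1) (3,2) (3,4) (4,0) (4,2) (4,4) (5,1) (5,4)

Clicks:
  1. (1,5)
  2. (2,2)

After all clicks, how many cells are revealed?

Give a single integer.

Answer: 7

Derivation:
Click 1 (1,5) count=0: revealed 6 new [(0,4) (0,5) (1,4) (1,5) (2,4) (2,5)] -> total=6
Click 2 (2,2) count=4: revealed 1 new [(2,2)] -> total=7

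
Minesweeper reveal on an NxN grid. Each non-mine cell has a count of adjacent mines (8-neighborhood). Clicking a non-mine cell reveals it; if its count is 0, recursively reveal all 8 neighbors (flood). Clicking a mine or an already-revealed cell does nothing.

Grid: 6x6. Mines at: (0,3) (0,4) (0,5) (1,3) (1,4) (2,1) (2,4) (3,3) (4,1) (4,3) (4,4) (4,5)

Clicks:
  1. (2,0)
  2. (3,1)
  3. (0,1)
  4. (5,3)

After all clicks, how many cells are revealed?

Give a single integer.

Answer: 9

Derivation:
Click 1 (2,0) count=1: revealed 1 new [(2,0)] -> total=1
Click 2 (3,1) count=2: revealed 1 new [(3,1)] -> total=2
Click 3 (0,1) count=0: revealed 6 new [(0,0) (0,1) (0,2) (1,0) (1,1) (1,2)] -> total=8
Click 4 (5,3) count=2: revealed 1 new [(5,3)] -> total=9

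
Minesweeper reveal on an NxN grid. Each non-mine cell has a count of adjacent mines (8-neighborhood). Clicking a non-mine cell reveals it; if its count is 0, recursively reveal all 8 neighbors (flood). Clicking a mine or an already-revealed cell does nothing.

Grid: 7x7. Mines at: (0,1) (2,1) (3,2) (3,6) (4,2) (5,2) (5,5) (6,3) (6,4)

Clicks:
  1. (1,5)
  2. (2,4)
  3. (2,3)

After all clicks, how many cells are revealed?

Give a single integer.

Answer: 21

Derivation:
Click 1 (1,5) count=0: revealed 21 new [(0,2) (0,3) (0,4) (0,5) (0,6) (1,2) (1,3) (1,4) (1,5) (1,6) (2,2) (2,3) (2,4) (2,5) (2,6) (3,3) (3,4) (3,5) (4,3) (4,4) (4,5)] -> total=21
Click 2 (2,4) count=0: revealed 0 new [(none)] -> total=21
Click 3 (2,3) count=1: revealed 0 new [(none)] -> total=21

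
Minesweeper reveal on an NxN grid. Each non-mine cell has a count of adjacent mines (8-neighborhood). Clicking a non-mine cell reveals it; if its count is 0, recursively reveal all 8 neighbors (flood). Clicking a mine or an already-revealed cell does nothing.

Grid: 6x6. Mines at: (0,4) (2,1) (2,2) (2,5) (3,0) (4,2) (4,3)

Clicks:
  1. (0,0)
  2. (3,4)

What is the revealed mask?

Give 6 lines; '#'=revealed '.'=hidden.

Answer: ####..
####..
......
....#.
......
......

Derivation:
Click 1 (0,0) count=0: revealed 8 new [(0,0) (0,1) (0,2) (0,3) (1,0) (1,1) (1,2) (1,3)] -> total=8
Click 2 (3,4) count=2: revealed 1 new [(3,4)] -> total=9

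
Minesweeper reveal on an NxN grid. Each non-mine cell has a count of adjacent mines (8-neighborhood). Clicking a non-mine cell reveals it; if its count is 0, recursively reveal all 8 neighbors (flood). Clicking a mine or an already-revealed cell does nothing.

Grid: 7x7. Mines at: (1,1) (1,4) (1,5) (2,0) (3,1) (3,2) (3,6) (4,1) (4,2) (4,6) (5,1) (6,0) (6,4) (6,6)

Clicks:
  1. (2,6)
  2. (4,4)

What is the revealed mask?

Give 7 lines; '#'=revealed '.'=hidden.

Click 1 (2,6) count=2: revealed 1 new [(2,6)] -> total=1
Click 2 (4,4) count=0: revealed 12 new [(2,3) (2,4) (2,5) (3,3) (3,4) (3,5) (4,3) (4,4) (4,5) (5,3) (5,4) (5,5)] -> total=13

Answer: .......
.......
...####
...###.
...###.
...###.
.......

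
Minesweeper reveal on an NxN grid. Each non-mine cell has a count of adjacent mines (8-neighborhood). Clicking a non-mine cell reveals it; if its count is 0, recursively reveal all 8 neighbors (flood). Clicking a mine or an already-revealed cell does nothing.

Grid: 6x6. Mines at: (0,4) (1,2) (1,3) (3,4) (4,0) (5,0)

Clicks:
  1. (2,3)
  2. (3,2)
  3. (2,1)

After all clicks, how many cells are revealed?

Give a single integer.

Click 1 (2,3) count=3: revealed 1 new [(2,3)] -> total=1
Click 2 (3,2) count=0: revealed 15 new [(2,1) (2,2) (3,1) (3,2) (3,3) (4,1) (4,2) (4,3) (4,4) (4,5) (5,1) (5,2) (5,3) (5,4) (5,5)] -> total=16
Click 3 (2,1) count=1: revealed 0 new [(none)] -> total=16

Answer: 16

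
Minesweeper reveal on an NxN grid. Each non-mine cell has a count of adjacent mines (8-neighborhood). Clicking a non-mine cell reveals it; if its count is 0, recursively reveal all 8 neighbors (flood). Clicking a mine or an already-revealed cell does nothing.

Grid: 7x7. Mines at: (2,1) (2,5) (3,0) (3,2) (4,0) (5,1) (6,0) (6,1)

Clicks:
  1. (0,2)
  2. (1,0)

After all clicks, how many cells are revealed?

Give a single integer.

Click 1 (0,2) count=0: revealed 17 new [(0,0) (0,1) (0,2) (0,3) (0,4) (0,5) (0,6) (1,0) (1,1) (1,2) (1,3) (1,4) (1,5) (1,6) (2,2) (2,3) (2,4)] -> total=17
Click 2 (1,0) count=1: revealed 0 new [(none)] -> total=17

Answer: 17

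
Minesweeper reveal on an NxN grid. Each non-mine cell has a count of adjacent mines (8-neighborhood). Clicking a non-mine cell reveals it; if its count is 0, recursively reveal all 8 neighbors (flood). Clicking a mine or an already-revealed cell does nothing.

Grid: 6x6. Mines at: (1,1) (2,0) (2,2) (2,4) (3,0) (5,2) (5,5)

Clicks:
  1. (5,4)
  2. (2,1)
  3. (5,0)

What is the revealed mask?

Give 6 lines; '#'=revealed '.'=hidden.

Answer: ......
......
.#....
......
##....
##..#.

Derivation:
Click 1 (5,4) count=1: revealed 1 new [(5,4)] -> total=1
Click 2 (2,1) count=4: revealed 1 new [(2,1)] -> total=2
Click 3 (5,0) count=0: revealed 4 new [(4,0) (4,1) (5,0) (5,1)] -> total=6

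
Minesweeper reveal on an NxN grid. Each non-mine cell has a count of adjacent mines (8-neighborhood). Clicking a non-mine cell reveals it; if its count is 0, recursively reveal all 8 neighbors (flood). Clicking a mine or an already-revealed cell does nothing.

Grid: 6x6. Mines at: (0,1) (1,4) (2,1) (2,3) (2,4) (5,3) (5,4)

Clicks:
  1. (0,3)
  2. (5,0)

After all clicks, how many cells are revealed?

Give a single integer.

Click 1 (0,3) count=1: revealed 1 new [(0,3)] -> total=1
Click 2 (5,0) count=0: revealed 9 new [(3,0) (3,1) (3,2) (4,0) (4,1) (4,2) (5,0) (5,1) (5,2)] -> total=10

Answer: 10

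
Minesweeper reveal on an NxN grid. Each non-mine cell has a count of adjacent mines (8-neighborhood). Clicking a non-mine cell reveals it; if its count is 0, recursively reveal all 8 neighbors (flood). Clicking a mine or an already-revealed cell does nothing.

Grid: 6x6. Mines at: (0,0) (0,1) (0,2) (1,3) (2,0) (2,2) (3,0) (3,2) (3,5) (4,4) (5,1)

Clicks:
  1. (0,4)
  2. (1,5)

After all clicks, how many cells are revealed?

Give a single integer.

Answer: 6

Derivation:
Click 1 (0,4) count=1: revealed 1 new [(0,4)] -> total=1
Click 2 (1,5) count=0: revealed 5 new [(0,5) (1,4) (1,5) (2,4) (2,5)] -> total=6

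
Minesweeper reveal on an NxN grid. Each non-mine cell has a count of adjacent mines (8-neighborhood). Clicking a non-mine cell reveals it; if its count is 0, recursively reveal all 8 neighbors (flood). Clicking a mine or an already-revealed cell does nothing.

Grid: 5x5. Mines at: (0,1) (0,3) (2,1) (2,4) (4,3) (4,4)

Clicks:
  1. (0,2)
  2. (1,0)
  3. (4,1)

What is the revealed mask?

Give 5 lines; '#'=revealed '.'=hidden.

Click 1 (0,2) count=2: revealed 1 new [(0,2)] -> total=1
Click 2 (1,0) count=2: revealed 1 new [(1,0)] -> total=2
Click 3 (4,1) count=0: revealed 6 new [(3,0) (3,1) (3,2) (4,0) (4,1) (4,2)] -> total=8

Answer: ..#..
#....
.....
###..
###..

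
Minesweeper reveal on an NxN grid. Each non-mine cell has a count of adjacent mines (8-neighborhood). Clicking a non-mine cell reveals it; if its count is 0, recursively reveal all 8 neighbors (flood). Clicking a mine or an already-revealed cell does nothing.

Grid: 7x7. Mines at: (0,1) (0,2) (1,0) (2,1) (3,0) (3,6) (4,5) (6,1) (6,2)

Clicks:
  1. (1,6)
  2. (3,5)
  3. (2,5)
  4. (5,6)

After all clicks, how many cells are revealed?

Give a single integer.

Answer: 28

Derivation:
Click 1 (1,6) count=0: revealed 27 new [(0,3) (0,4) (0,5) (0,6) (1,2) (1,3) (1,4) (1,5) (1,6) (2,2) (2,3) (2,4) (2,5) (2,6) (3,1) (3,2) (3,3) (3,4) (3,5) (4,1) (4,2) (4,3) (4,4) (5,1) (5,2) (5,3) (5,4)] -> total=27
Click 2 (3,5) count=2: revealed 0 new [(none)] -> total=27
Click 3 (2,5) count=1: revealed 0 new [(none)] -> total=27
Click 4 (5,6) count=1: revealed 1 new [(5,6)] -> total=28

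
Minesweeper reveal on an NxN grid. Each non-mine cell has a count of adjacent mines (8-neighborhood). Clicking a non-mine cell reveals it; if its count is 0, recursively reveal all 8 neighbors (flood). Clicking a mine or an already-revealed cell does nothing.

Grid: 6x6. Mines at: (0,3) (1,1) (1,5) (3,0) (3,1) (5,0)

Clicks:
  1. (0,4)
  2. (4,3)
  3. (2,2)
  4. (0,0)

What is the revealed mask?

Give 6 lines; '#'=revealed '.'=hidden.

Answer: #...#.
..###.
..####
..####
.#####
.#####

Derivation:
Click 1 (0,4) count=2: revealed 1 new [(0,4)] -> total=1
Click 2 (4,3) count=0: revealed 21 new [(1,2) (1,3) (1,4) (2,2) (2,3) (2,4) (2,5) (3,2) (3,3) (3,4) (3,5) (4,1) (4,2) (4,3) (4,4) (4,5) (5,1) (5,2) (5,3) (5,4) (5,5)] -> total=22
Click 3 (2,2) count=2: revealed 0 new [(none)] -> total=22
Click 4 (0,0) count=1: revealed 1 new [(0,0)] -> total=23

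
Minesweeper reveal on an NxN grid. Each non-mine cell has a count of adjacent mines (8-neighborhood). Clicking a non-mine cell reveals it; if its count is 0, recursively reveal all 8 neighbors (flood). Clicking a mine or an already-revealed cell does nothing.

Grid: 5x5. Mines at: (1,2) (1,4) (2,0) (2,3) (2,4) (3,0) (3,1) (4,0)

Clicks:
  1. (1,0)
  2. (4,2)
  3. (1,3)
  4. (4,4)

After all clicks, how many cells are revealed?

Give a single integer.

Answer: 8

Derivation:
Click 1 (1,0) count=1: revealed 1 new [(1,0)] -> total=1
Click 2 (4,2) count=1: revealed 1 new [(4,2)] -> total=2
Click 3 (1,3) count=4: revealed 1 new [(1,3)] -> total=3
Click 4 (4,4) count=0: revealed 5 new [(3,2) (3,3) (3,4) (4,3) (4,4)] -> total=8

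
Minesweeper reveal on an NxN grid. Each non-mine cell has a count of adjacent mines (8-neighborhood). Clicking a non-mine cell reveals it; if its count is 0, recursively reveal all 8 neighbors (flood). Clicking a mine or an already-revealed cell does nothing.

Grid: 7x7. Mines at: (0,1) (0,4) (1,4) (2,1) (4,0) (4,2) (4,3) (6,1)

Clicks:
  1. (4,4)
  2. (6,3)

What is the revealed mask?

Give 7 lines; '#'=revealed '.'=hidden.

Answer: .....##
.....##
....###
....###
....###
..#####
..#####

Derivation:
Click 1 (4,4) count=1: revealed 1 new [(4,4)] -> total=1
Click 2 (6,3) count=0: revealed 22 new [(0,5) (0,6) (1,5) (1,6) (2,4) (2,5) (2,6) (3,4) (3,5) (3,6) (4,5) (4,6) (5,2) (5,3) (5,4) (5,5) (5,6) (6,2) (6,3) (6,4) (6,5) (6,6)] -> total=23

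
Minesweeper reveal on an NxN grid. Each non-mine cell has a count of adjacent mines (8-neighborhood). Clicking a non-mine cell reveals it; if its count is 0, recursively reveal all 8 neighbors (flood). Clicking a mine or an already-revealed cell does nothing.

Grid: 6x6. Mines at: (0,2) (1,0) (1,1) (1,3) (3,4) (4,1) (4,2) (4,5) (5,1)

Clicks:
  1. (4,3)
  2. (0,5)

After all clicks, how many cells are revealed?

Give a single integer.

Click 1 (4,3) count=2: revealed 1 new [(4,3)] -> total=1
Click 2 (0,5) count=0: revealed 6 new [(0,4) (0,5) (1,4) (1,5) (2,4) (2,5)] -> total=7

Answer: 7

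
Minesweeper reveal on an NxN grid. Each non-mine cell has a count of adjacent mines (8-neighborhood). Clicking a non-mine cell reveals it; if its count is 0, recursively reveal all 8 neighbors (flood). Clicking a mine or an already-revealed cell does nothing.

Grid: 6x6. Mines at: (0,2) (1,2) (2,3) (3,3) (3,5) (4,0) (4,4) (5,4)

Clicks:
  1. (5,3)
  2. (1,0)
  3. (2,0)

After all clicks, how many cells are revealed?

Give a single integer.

Click 1 (5,3) count=2: revealed 1 new [(5,3)] -> total=1
Click 2 (1,0) count=0: revealed 8 new [(0,0) (0,1) (1,0) (1,1) (2,0) (2,1) (3,0) (3,1)] -> total=9
Click 3 (2,0) count=0: revealed 0 new [(none)] -> total=9

Answer: 9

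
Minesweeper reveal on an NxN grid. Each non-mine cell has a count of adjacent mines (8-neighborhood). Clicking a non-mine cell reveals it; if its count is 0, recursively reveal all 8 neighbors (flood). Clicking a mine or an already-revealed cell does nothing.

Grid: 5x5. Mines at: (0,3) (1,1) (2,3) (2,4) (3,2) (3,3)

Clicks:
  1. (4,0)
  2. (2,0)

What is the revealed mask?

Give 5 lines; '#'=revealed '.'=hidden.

Answer: .....
.....
##...
##...
##...

Derivation:
Click 1 (4,0) count=0: revealed 6 new [(2,0) (2,1) (3,0) (3,1) (4,0) (4,1)] -> total=6
Click 2 (2,0) count=1: revealed 0 new [(none)] -> total=6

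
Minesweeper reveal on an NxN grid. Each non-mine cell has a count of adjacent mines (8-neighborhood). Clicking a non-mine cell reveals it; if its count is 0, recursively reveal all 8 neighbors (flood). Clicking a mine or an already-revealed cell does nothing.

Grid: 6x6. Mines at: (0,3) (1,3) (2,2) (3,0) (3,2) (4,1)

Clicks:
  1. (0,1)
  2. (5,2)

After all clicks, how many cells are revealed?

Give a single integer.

Click 1 (0,1) count=0: revealed 8 new [(0,0) (0,1) (0,2) (1,0) (1,1) (1,2) (2,0) (2,1)] -> total=8
Click 2 (5,2) count=1: revealed 1 new [(5,2)] -> total=9

Answer: 9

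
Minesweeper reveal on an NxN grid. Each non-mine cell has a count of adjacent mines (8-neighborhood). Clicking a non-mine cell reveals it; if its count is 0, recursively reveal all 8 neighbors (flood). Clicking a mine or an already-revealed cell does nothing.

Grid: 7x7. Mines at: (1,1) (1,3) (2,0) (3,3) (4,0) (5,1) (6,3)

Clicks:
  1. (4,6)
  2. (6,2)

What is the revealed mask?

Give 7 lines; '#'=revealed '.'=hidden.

Answer: ....###
....###
....###
....###
....###
....###
..#.###

Derivation:
Click 1 (4,6) count=0: revealed 21 new [(0,4) (0,5) (0,6) (1,4) (1,5) (1,6) (2,4) (2,5) (2,6) (3,4) (3,5) (3,6) (4,4) (4,5) (4,6) (5,4) (5,5) (5,6) (6,4) (6,5) (6,6)] -> total=21
Click 2 (6,2) count=2: revealed 1 new [(6,2)] -> total=22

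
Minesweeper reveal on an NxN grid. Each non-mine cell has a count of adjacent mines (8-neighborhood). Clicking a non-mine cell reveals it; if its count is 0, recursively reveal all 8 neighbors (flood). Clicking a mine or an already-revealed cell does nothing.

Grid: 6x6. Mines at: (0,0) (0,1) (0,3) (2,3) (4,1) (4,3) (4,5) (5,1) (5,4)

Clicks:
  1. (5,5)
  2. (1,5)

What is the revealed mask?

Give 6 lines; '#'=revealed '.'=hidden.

Answer: ....##
....##
....##
....##
......
.....#

Derivation:
Click 1 (5,5) count=2: revealed 1 new [(5,5)] -> total=1
Click 2 (1,5) count=0: revealed 8 new [(0,4) (0,5) (1,4) (1,5) (2,4) (2,5) (3,4) (3,5)] -> total=9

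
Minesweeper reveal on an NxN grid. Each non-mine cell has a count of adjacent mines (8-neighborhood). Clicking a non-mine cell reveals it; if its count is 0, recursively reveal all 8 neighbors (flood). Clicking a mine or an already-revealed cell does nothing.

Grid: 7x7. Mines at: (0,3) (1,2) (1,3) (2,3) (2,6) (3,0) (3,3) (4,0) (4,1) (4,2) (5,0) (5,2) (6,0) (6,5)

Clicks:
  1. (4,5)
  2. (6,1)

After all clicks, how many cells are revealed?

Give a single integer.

Click 1 (4,5) count=0: revealed 9 new [(3,4) (3,5) (3,6) (4,4) (4,5) (4,6) (5,4) (5,5) (5,6)] -> total=9
Click 2 (6,1) count=3: revealed 1 new [(6,1)] -> total=10

Answer: 10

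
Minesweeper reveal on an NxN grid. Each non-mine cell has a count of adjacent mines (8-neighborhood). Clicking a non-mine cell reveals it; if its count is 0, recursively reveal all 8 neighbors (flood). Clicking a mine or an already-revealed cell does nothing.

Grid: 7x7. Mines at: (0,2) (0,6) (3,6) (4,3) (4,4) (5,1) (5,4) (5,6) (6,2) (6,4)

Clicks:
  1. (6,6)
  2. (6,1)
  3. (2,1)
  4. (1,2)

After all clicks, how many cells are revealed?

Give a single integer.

Answer: 28

Derivation:
Click 1 (6,6) count=1: revealed 1 new [(6,6)] -> total=1
Click 2 (6,1) count=2: revealed 1 new [(6,1)] -> total=2
Click 3 (2,1) count=0: revealed 26 new [(0,0) (0,1) (0,3) (0,4) (0,5) (1,0) (1,1) (1,2) (1,3) (1,4) (1,5) (2,0) (2,1) (2,2) (2,3) (2,4) (2,5) (3,0) (3,1) (3,2) (3,3) (3,4) (3,5) (4,0) (4,1) (4,2)] -> total=28
Click 4 (1,2) count=1: revealed 0 new [(none)] -> total=28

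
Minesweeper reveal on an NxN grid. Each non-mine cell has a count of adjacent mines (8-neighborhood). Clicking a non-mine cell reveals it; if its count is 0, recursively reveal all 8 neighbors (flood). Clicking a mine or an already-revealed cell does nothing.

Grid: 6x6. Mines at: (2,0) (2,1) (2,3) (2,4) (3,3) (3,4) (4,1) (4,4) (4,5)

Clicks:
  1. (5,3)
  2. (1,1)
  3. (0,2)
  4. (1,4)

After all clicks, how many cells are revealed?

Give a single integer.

Click 1 (5,3) count=1: revealed 1 new [(5,3)] -> total=1
Click 2 (1,1) count=2: revealed 1 new [(1,1)] -> total=2
Click 3 (0,2) count=0: revealed 11 new [(0,0) (0,1) (0,2) (0,3) (0,4) (0,5) (1,0) (1,2) (1,3) (1,4) (1,5)] -> total=13
Click 4 (1,4) count=2: revealed 0 new [(none)] -> total=13

Answer: 13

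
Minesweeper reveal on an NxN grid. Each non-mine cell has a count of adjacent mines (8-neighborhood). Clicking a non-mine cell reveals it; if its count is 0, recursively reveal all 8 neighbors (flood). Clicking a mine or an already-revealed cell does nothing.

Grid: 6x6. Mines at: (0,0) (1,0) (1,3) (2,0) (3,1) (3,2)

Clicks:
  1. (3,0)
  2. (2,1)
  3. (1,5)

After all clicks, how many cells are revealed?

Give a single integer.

Answer: 24

Derivation:
Click 1 (3,0) count=2: revealed 1 new [(3,0)] -> total=1
Click 2 (2,1) count=4: revealed 1 new [(2,1)] -> total=2
Click 3 (1,5) count=0: revealed 22 new [(0,4) (0,5) (1,4) (1,5) (2,3) (2,4) (2,5) (3,3) (3,4) (3,5) (4,0) (4,1) (4,2) (4,3) (4,4) (4,5) (5,0) (5,1) (5,2) (5,3) (5,4) (5,5)] -> total=24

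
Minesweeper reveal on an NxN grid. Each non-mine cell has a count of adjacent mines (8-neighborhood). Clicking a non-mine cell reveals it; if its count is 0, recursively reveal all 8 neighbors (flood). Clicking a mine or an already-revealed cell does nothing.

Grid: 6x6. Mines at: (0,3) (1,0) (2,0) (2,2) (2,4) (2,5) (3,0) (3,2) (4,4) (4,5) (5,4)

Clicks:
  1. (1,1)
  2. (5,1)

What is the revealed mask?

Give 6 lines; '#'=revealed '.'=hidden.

Click 1 (1,1) count=3: revealed 1 new [(1,1)] -> total=1
Click 2 (5,1) count=0: revealed 8 new [(4,0) (4,1) (4,2) (4,3) (5,0) (5,1) (5,2) (5,3)] -> total=9

Answer: ......
.#....
......
......
####..
####..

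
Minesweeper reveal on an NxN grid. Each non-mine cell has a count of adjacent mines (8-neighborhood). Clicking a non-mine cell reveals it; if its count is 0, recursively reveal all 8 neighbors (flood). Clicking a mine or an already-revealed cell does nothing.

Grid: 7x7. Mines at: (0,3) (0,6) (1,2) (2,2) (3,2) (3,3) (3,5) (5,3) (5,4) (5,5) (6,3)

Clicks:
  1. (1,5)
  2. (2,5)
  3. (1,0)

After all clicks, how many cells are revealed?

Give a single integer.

Click 1 (1,5) count=1: revealed 1 new [(1,5)] -> total=1
Click 2 (2,5) count=1: revealed 1 new [(2,5)] -> total=2
Click 3 (1,0) count=0: revealed 17 new [(0,0) (0,1) (1,0) (1,1) (2,0) (2,1) (3,0) (3,1) (4,0) (4,1) (4,2) (5,0) (5,1) (5,2) (6,0) (6,1) (6,2)] -> total=19

Answer: 19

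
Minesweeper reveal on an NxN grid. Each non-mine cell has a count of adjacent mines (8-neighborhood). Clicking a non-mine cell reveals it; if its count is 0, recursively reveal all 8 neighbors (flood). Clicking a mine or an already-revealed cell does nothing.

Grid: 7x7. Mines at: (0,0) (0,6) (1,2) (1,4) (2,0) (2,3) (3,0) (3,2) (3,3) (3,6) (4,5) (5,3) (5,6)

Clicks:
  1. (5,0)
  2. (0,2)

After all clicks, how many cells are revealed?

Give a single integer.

Answer: 10

Derivation:
Click 1 (5,0) count=0: revealed 9 new [(4,0) (4,1) (4,2) (5,0) (5,1) (5,2) (6,0) (6,1) (6,2)] -> total=9
Click 2 (0,2) count=1: revealed 1 new [(0,2)] -> total=10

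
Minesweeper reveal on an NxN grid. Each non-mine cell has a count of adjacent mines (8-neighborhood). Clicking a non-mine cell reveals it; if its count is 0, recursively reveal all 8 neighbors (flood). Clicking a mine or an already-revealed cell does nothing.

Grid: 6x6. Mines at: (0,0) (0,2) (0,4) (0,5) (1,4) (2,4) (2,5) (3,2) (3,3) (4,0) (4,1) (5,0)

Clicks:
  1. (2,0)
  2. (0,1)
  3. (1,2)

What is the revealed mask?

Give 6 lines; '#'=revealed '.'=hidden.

Answer: .#....
###...
##....
##....
......
......

Derivation:
Click 1 (2,0) count=0: revealed 6 new [(1,0) (1,1) (2,0) (2,1) (3,0) (3,1)] -> total=6
Click 2 (0,1) count=2: revealed 1 new [(0,1)] -> total=7
Click 3 (1,2) count=1: revealed 1 new [(1,2)] -> total=8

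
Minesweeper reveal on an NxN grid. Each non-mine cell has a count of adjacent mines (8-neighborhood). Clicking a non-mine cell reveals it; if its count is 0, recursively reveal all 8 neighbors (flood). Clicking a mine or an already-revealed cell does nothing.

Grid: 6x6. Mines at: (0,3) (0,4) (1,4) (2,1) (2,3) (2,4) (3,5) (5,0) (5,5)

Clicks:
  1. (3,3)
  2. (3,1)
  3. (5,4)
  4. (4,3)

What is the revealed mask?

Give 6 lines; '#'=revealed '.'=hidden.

Click 1 (3,3) count=2: revealed 1 new [(3,3)] -> total=1
Click 2 (3,1) count=1: revealed 1 new [(3,1)] -> total=2
Click 3 (5,4) count=1: revealed 1 new [(5,4)] -> total=3
Click 4 (4,3) count=0: revealed 9 new [(3,2) (3,4) (4,1) (4,2) (4,3) (4,4) (5,1) (5,2) (5,3)] -> total=12

Answer: ......
......
......
.####.
.####.
.####.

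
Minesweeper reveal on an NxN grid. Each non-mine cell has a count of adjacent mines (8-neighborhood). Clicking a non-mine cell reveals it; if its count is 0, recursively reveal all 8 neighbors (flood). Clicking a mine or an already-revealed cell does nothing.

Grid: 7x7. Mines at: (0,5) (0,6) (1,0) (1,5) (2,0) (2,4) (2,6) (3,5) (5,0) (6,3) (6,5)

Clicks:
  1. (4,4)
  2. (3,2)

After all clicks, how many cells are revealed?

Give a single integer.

Answer: 23

Derivation:
Click 1 (4,4) count=1: revealed 1 new [(4,4)] -> total=1
Click 2 (3,2) count=0: revealed 22 new [(0,1) (0,2) (0,3) (0,4) (1,1) (1,2) (1,3) (1,4) (2,1) (2,2) (2,3) (3,1) (3,2) (3,3) (3,4) (4,1) (4,2) (4,3) (5,1) (5,2) (5,3) (5,4)] -> total=23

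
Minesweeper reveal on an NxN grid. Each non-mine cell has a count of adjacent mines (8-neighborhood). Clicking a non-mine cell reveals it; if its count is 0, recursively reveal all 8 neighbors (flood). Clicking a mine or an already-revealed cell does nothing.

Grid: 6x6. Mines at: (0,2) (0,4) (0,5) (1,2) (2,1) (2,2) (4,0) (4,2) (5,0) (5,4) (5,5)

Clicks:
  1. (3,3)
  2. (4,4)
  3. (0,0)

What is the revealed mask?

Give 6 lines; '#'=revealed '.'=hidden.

Click 1 (3,3) count=2: revealed 1 new [(3,3)] -> total=1
Click 2 (4,4) count=2: revealed 1 new [(4,4)] -> total=2
Click 3 (0,0) count=0: revealed 4 new [(0,0) (0,1) (1,0) (1,1)] -> total=6

Answer: ##....
##....
......
...#..
....#.
......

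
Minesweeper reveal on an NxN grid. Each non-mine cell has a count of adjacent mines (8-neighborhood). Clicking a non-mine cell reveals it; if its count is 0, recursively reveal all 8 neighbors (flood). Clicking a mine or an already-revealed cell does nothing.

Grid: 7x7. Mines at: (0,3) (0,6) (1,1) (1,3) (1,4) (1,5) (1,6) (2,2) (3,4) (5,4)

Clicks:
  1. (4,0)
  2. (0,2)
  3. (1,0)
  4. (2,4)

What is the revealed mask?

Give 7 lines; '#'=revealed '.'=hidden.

Answer: ..#....
#......
##..#..
####...
####...
####...
####...

Derivation:
Click 1 (4,0) count=0: revealed 18 new [(2,0) (2,1) (3,0) (3,1) (3,2) (3,3) (4,0) (4,1) (4,2) (4,3) (5,0) (5,1) (5,2) (5,3) (6,0) (6,1) (6,2) (6,3)] -> total=18
Click 2 (0,2) count=3: revealed 1 new [(0,2)] -> total=19
Click 3 (1,0) count=1: revealed 1 new [(1,0)] -> total=20
Click 4 (2,4) count=4: revealed 1 new [(2,4)] -> total=21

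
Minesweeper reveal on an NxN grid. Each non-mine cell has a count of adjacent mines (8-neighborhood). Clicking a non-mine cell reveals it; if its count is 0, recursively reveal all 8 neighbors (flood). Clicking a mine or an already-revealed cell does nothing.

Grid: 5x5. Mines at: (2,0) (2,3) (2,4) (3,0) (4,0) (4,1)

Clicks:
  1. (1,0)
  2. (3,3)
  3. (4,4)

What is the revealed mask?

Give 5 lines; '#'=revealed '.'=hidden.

Click 1 (1,0) count=1: revealed 1 new [(1,0)] -> total=1
Click 2 (3,3) count=2: revealed 1 new [(3,3)] -> total=2
Click 3 (4,4) count=0: revealed 5 new [(3,2) (3,4) (4,2) (4,3) (4,4)] -> total=7

Answer: .....
#....
.....
..###
..###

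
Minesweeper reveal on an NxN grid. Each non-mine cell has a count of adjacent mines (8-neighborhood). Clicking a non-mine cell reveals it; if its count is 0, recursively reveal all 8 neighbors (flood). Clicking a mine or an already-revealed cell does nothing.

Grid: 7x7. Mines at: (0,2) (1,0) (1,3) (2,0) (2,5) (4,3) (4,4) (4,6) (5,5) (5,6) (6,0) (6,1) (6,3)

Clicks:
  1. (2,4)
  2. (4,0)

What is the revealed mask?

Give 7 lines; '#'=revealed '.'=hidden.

Answer: .......
.......
....#..
###....
###....
###....
.......

Derivation:
Click 1 (2,4) count=2: revealed 1 new [(2,4)] -> total=1
Click 2 (4,0) count=0: revealed 9 new [(3,0) (3,1) (3,2) (4,0) (4,1) (4,2) (5,0) (5,1) (5,2)] -> total=10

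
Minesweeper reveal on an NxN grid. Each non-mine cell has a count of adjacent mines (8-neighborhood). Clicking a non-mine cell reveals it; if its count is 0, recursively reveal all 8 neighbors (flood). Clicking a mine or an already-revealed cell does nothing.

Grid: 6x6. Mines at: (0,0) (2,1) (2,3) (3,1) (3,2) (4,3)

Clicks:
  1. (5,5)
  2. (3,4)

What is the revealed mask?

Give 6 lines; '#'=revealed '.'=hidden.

Answer: .#####
.#####
....##
....##
....##
....##

Derivation:
Click 1 (5,5) count=0: revealed 18 new [(0,1) (0,2) (0,3) (0,4) (0,5) (1,1) (1,2) (1,3) (1,4) (1,5) (2,4) (2,5) (3,4) (3,5) (4,4) (4,5) (5,4) (5,5)] -> total=18
Click 2 (3,4) count=2: revealed 0 new [(none)] -> total=18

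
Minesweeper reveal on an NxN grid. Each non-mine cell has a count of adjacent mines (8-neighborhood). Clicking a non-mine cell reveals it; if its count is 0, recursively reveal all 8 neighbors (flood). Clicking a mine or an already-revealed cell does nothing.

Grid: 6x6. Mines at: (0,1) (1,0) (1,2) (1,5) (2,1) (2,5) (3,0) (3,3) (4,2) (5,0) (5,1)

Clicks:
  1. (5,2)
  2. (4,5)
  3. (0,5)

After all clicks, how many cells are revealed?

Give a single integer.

Click 1 (5,2) count=2: revealed 1 new [(5,2)] -> total=1
Click 2 (4,5) count=0: revealed 8 new [(3,4) (3,5) (4,3) (4,4) (4,5) (5,3) (5,4) (5,5)] -> total=9
Click 3 (0,5) count=1: revealed 1 new [(0,5)] -> total=10

Answer: 10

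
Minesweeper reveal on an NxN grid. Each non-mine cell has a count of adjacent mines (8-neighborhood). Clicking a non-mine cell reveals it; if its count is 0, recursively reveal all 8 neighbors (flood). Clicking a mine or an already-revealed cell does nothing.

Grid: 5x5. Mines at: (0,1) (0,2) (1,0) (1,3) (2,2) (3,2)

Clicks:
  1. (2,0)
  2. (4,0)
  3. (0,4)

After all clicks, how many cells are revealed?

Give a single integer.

Click 1 (2,0) count=1: revealed 1 new [(2,0)] -> total=1
Click 2 (4,0) count=0: revealed 5 new [(2,1) (3,0) (3,1) (4,0) (4,1)] -> total=6
Click 3 (0,4) count=1: revealed 1 new [(0,4)] -> total=7

Answer: 7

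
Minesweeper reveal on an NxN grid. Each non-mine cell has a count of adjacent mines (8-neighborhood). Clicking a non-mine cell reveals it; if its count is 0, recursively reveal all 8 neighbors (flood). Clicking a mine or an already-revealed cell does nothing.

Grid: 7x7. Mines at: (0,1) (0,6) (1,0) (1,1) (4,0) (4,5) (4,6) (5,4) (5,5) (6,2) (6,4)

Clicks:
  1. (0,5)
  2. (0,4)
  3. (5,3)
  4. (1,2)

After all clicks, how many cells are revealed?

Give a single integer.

Click 1 (0,5) count=1: revealed 1 new [(0,5)] -> total=1
Click 2 (0,4) count=0: revealed 27 new [(0,2) (0,3) (0,4) (1,2) (1,3) (1,4) (1,5) (1,6) (2,1) (2,2) (2,3) (2,4) (2,5) (2,6) (3,1) (3,2) (3,3) (3,4) (3,5) (3,6) (4,1) (4,2) (4,3) (4,4) (5,1) (5,2) (5,3)] -> total=28
Click 3 (5,3) count=3: revealed 0 new [(none)] -> total=28
Click 4 (1,2) count=2: revealed 0 new [(none)] -> total=28

Answer: 28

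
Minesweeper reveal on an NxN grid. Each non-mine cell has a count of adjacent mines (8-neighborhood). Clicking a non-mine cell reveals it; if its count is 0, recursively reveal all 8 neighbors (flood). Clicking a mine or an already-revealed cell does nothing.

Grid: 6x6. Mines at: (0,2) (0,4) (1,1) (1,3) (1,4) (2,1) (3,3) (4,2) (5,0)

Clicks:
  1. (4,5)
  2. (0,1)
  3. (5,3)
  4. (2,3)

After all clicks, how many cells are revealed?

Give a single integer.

Click 1 (4,5) count=0: revealed 10 new [(2,4) (2,5) (3,4) (3,5) (4,3) (4,4) (4,5) (5,3) (5,4) (5,5)] -> total=10
Click 2 (0,1) count=2: revealed 1 new [(0,1)] -> total=11
Click 3 (5,3) count=1: revealed 0 new [(none)] -> total=11
Click 4 (2,3) count=3: revealed 1 new [(2,3)] -> total=12

Answer: 12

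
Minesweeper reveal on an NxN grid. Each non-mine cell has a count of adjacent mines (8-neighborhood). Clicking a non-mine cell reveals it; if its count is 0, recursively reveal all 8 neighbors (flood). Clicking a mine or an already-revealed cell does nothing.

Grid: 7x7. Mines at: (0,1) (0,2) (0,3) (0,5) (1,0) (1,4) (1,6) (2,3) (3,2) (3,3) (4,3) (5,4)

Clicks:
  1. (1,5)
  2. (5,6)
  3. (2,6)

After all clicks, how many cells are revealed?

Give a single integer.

Click 1 (1,5) count=3: revealed 1 new [(1,5)] -> total=1
Click 2 (5,6) count=0: revealed 13 new [(2,4) (2,5) (2,6) (3,4) (3,5) (3,6) (4,4) (4,5) (4,6) (5,5) (5,6) (6,5) (6,6)] -> total=14
Click 3 (2,6) count=1: revealed 0 new [(none)] -> total=14

Answer: 14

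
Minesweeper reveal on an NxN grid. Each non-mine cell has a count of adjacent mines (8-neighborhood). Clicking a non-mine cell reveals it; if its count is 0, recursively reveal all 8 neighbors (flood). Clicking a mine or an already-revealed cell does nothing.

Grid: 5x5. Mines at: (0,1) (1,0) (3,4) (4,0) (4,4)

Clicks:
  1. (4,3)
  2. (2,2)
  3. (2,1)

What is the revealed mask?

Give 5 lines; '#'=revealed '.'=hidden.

Answer: ..###
.####
.####
.###.
.###.

Derivation:
Click 1 (4,3) count=2: revealed 1 new [(4,3)] -> total=1
Click 2 (2,2) count=0: revealed 16 new [(0,2) (0,3) (0,4) (1,1) (1,2) (1,3) (1,4) (2,1) (2,2) (2,3) (2,4) (3,1) (3,2) (3,3) (4,1) (4,2)] -> total=17
Click 3 (2,1) count=1: revealed 0 new [(none)] -> total=17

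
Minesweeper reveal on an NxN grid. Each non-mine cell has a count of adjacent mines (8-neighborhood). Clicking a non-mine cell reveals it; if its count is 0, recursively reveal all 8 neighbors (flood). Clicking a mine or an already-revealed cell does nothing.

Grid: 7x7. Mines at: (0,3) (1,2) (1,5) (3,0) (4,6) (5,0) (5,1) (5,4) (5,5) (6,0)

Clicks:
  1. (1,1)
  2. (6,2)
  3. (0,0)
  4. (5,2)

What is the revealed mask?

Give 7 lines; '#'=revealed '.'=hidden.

Answer: ##.....
##.....
##.....
.......
.......
..#....
..#....

Derivation:
Click 1 (1,1) count=1: revealed 1 new [(1,1)] -> total=1
Click 2 (6,2) count=1: revealed 1 new [(6,2)] -> total=2
Click 3 (0,0) count=0: revealed 5 new [(0,0) (0,1) (1,0) (2,0) (2,1)] -> total=7
Click 4 (5,2) count=1: revealed 1 new [(5,2)] -> total=8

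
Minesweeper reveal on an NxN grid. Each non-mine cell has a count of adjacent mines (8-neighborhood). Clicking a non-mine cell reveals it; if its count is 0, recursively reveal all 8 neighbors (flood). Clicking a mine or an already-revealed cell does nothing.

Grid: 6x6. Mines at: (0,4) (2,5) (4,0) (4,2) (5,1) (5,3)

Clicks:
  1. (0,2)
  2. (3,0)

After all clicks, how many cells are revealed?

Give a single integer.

Answer: 19

Derivation:
Click 1 (0,2) count=0: revealed 19 new [(0,0) (0,1) (0,2) (0,3) (1,0) (1,1) (1,2) (1,3) (1,4) (2,0) (2,1) (2,2) (2,3) (2,4) (3,0) (3,1) (3,2) (3,3) (3,4)] -> total=19
Click 2 (3,0) count=1: revealed 0 new [(none)] -> total=19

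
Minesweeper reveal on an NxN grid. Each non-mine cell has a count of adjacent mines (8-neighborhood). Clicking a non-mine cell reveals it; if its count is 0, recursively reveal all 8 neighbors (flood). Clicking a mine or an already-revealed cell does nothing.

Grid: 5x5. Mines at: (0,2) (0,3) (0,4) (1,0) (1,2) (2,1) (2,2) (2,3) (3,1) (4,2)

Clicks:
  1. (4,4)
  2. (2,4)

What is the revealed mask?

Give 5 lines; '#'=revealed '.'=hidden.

Answer: .....
.....
....#
...##
...##

Derivation:
Click 1 (4,4) count=0: revealed 4 new [(3,3) (3,4) (4,3) (4,4)] -> total=4
Click 2 (2,4) count=1: revealed 1 new [(2,4)] -> total=5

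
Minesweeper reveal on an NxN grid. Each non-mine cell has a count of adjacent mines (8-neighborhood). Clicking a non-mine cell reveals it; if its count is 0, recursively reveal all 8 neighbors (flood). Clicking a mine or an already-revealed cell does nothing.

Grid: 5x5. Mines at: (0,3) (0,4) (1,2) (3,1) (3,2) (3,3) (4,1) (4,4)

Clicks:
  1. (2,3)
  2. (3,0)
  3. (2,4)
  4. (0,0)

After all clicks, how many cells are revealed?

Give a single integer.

Click 1 (2,3) count=3: revealed 1 new [(2,3)] -> total=1
Click 2 (3,0) count=2: revealed 1 new [(3,0)] -> total=2
Click 3 (2,4) count=1: revealed 1 new [(2,4)] -> total=3
Click 4 (0,0) count=0: revealed 6 new [(0,0) (0,1) (1,0) (1,1) (2,0) (2,1)] -> total=9

Answer: 9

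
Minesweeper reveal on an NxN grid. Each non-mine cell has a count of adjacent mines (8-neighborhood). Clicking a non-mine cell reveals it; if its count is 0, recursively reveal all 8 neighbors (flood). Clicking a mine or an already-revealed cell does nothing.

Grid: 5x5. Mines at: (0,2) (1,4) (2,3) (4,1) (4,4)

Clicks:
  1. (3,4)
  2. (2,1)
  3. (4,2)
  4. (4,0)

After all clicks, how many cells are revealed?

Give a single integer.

Click 1 (3,4) count=2: revealed 1 new [(3,4)] -> total=1
Click 2 (2,1) count=0: revealed 11 new [(0,0) (0,1) (1,0) (1,1) (1,2) (2,0) (2,1) (2,2) (3,0) (3,1) (3,2)] -> total=12
Click 3 (4,2) count=1: revealed 1 new [(4,2)] -> total=13
Click 4 (4,0) count=1: revealed 1 new [(4,0)] -> total=14

Answer: 14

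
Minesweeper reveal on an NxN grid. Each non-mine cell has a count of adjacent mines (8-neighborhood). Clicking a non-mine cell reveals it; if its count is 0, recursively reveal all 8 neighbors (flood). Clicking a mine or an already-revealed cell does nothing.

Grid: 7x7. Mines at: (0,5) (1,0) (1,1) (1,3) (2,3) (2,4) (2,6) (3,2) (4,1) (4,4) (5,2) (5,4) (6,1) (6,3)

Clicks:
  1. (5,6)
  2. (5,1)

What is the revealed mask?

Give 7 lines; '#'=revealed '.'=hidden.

Click 1 (5,6) count=0: revealed 8 new [(3,5) (3,6) (4,5) (4,6) (5,5) (5,6) (6,5) (6,6)] -> total=8
Click 2 (5,1) count=3: revealed 1 new [(5,1)] -> total=9

Answer: .......
.......
.......
.....##
.....##
.#...##
.....##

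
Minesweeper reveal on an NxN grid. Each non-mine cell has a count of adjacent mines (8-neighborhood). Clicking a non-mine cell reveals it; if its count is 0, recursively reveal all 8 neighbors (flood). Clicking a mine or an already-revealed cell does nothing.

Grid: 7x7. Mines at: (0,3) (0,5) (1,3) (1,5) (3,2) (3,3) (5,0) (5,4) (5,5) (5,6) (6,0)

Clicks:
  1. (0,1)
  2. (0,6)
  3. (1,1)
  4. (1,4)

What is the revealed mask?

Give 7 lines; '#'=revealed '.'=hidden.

Click 1 (0,1) count=0: revealed 13 new [(0,0) (0,1) (0,2) (1,0) (1,1) (1,2) (2,0) (2,1) (2,2) (3,0) (3,1) (4,0) (4,1)] -> total=13
Click 2 (0,6) count=2: revealed 1 new [(0,6)] -> total=14
Click 3 (1,1) count=0: revealed 0 new [(none)] -> total=14
Click 4 (1,4) count=4: revealed 1 new [(1,4)] -> total=15

Answer: ###...#
###.#..
###....
##.....
##.....
.......
.......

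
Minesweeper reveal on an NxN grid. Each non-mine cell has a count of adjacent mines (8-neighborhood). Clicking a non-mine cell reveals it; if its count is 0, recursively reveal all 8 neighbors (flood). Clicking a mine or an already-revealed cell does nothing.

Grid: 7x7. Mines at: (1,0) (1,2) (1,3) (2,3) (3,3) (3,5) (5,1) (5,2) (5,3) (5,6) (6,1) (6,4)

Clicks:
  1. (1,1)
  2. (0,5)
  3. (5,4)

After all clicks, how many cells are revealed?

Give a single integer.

Answer: 11

Derivation:
Click 1 (1,1) count=2: revealed 1 new [(1,1)] -> total=1
Click 2 (0,5) count=0: revealed 9 new [(0,4) (0,5) (0,6) (1,4) (1,5) (1,6) (2,4) (2,5) (2,6)] -> total=10
Click 3 (5,4) count=2: revealed 1 new [(5,4)] -> total=11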